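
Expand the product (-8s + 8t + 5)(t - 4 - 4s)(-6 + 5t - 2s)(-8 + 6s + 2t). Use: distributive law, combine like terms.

-2524st - 228s^2t + 1338st^2 - 816s^2t^2 - 192st^3 + 1312s^3t + 976s + 1536s^2 - 784s^3 - 384s^4 + 1588t^2 - 686t^3 + 80t^4 - 256t - 960

(-8s + 8t + 5)(t - 4 - 4s)(-6 + 5t - 2s)(-8 + 6s + 2t)
= (-8st + 32s + 32s^2 + 8t^2 - 32t - 32st + 5t - 20 - 20s)(-6 + 5t - 2s)(-8 + 6s + 2t)    [distributive law]
= (-40st + 12s + 32s^2 + 8t^2 - 27t - 20)(-6 + 5t - 2s)(-8 + 6s + 2t)    [combine like terms]
= (240st - 200st^2 + 80s^2t - 72s + 60st - 24s^2 - 192s^2 + 160s^2t - 64s^3 - 48t^2 + 40t^3 - 16st^2 + 162t - 135t^2 + 54st + 120 - 100t + 40s)(-8 + 6s + 2t)    [distributive law]
= (354st - 216st^2 + 240s^2t - 32s - 216s^2 - 64s^3 - 183t^2 + 40t^3 + 62t + 120)(-8 + 6s + 2t)    [combine like terms]
= -2832st + 2124s^2t + 708st^2 + 1728st^2 - 1296s^2t^2 - 432st^3 - 1920s^2t + 1440s^3t + 480s^2t^2 + 256s - 192s^2 - 64st + 1728s^2 - 1296s^3 - 432s^2t + 512s^3 - 384s^4 - 128s^3t + 1464t^2 - 1098st^2 - 366t^3 - 320t^3 + 240st^3 + 80t^4 - 496t + 372st + 124t^2 - 960 + 720s + 240t    [distributive law]
= -2524st - 228s^2t + 1338st^2 - 816s^2t^2 - 192st^3 + 1312s^3t + 976s + 1536s^2 - 784s^3 - 384s^4 + 1588t^2 - 686t^3 + 80t^4 - 256t - 960    [combine like terms]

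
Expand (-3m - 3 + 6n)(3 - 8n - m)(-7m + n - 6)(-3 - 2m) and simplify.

(-3m - 3 + 6n)(3 - 8n - m)(-7m + n - 6)(-3 - 2m)
= (-9m + 24mn + 3m² - 9 + 24n + 3m + 18n - 48n² - 6mn)(-7m + n - 6)(-3 - 2m)    [distributive law]
= (-6m + 18mn + 3m² - 9 + 42n - 48n²)(-7m + n - 6)(-3 - 2m)    [combine like terms]
= (42m² - 6mn + 36m - 126m²n + 18mn² - 108mn - 21m³ + 3m²n - 18m² + 63m - 9n + 54 - 294mn + 42n² - 252n + 336mn² - 48n³ + 288n²)(-3 - 2m)    [distributive law]
= (24m² - 408mn + 99m - 123m²n + 354mn² - 21m³ - 261n + 54 + 330n² - 48n³)(-3 - 2m)    [combine like terms]
= -72m² - 48m³ + 1224mn + 816m²n - 297m - 198m² + 369m²n + 246m³n - 1062mn² - 708m²n² + 63m³ + 42m⁴ + 783n + 522mn - 162 - 108m - 990n² - 660mn² + 144n³ + 96mn³    [distributive law]
= -270m² + 15m³ + 1746mn + 1185m²n - 405m + 246m³n - 1722mn² - 708m²n² + 42m⁴ + 783n - 162 - 990n² + 144n³ + 96mn³    [combine like terms]

-270m² + 15m³ + 1746mn + 1185m²n - 405m + 246m³n - 1722mn² - 708m²n² + 42m⁴ + 783n - 162 - 990n² + 144n³ + 96mn³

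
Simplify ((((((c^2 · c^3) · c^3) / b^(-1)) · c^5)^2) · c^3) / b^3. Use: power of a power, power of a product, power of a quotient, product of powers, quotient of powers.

((((((c^2 · c^3) · c^3) / b^(-1)) · c^5)^2) · c^3) / b^3
= ((((((c^2 · c^3) · c^3) / b^(-1))^2) · ((c^5)^2)) · c^3) / b^3    [power of a product]
= ((((((c^2 · c^3) · c^3)^2) / ((b^(-1))^2)) · ((c^5)^2)) · c^3) / b^3    [power of a quotient]
= ((((((c^2 · c^3)^2) · ((c^3)^2)) / ((b^(-1))^2)) · ((c^5)^2)) · c^3) / b^3    [power of a product]
= (((((((c^2)^2) · ((c^3)^2)) · ((c^3)^2)) / ((b^(-1))^2)) · ((c^5)^2)) · c^3) / b^3    [power of a product]
= (((((c^4 · ((c^3)^2)) · ((c^3)^2)) / ((b^(-1))^2)) · ((c^5)^2)) · c^3) / b^3    [power of a power]
= (((((c^4 · c^6) · ((c^3)^2)) / ((b^(-1))^2)) · ((c^5)^2)) · c^3) / b^3    [power of a power]
= ((((c^10 · ((c^3)^2)) / ((b^(-1))^2)) · ((c^5)^2)) · c^3) / b^3    [product of powers]
= ((((c^10 · c^6) / ((b^(-1))^2)) · ((c^5)^2)) · c^3) / b^3    [power of a power]
= (((c^16 / ((b^(-1))^2)) · ((c^5)^2)) · c^3) / b^3    [product of powers]
= (((c^16 / b^(-2)) · ((c^5)^2)) · c^3) / b^3    [power of a power]
= (((c^16 / b^(-2)) · c^10) · c^3) / b^3    [power of a power]
= b^(-1)·c^29    [quotient of powers; product of powers]

b^(-1)·c^29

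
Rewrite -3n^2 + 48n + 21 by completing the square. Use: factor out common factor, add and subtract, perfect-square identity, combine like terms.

-3n^2 + 48n + 21
= -3(n^2 - 16n) + 21    [factor out -3 from the n-terms]
= -3(n^2 - 16n + 64 - 64) + 21    [add and subtract 64 inside the bracket]
= -3(n - 8)^2 + 192 + 21    [perfect-square identity]
= -3(n - 8)^2 + 213    [combine constants]

-3(n - 8)^2 + 213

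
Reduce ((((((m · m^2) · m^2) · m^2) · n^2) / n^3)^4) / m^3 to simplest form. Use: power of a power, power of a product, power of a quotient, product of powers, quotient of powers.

m^25n^(-4)

((((((m · m^2) · m^2) · m^2) · n^2) / n^3)^4) / m^3
= ((((((m · m^2) · m^2) · m^2) · n^2)^4) / ((n^3)^4)) / m^3    [power of a quotient]
= ((((((m · m^2) · m^2) · m^2)^4) · ((n^2)^4)) / ((n^3)^4)) / m^3    [power of a product]
= ((((((m · m^2) · m^2)^4) · ((m^2)^4)) · ((n^2)^4)) / ((n^3)^4)) / m^3    [power of a product]
= ((((((m · m^2)^4) · ((m^2)^4)) · ((m^2)^4)) · ((n^2)^4)) / ((n^3)^4)) / m^3    [power of a product]
= ((((((m^4) · ((m^2)^4)) · ((m^2)^4)) · ((m^2)^4)) · ((n^2)^4)) / ((n^3)^4)) / m^3    [power of a product]
= (((((m^4 · m^8) · ((m^2)^4)) · ((m^2)^4)) · ((n^2)^4)) / ((n^3)^4)) / m^3    [power of a power]
= ((((m^12 · ((m^2)^4)) · ((m^2)^4)) · ((n^2)^4)) / ((n^3)^4)) / m^3    [product of powers]
= ((((m^12 · m^8) · ((m^2)^4)) · ((n^2)^4)) / ((n^3)^4)) / m^3    [power of a power]
= (((m^20 · ((m^2)^4)) · ((n^2)^4)) / ((n^3)^4)) / m^3    [product of powers]
= (((m^20 · m^8) · ((n^2)^4)) / ((n^3)^4)) / m^3    [power of a power]
= ((m^28 · ((n^2)^4)) / ((n^3)^4)) / m^3    [product of powers]
= ((m^28 · n^8) / ((n^3)^4)) / m^3    [power of a power]
= ((m^28 · n^8) / n^12) / m^3    [power of a power]
= m^25n^(-4)    [quotient of powers]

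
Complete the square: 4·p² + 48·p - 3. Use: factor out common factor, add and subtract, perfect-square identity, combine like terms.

4·p² + 48·p - 3
= 4(p² + 12·p) - 3    [factor out 4 from the p-terms]
= 4(p² + 12·p + 36 - 36) - 3    [add and subtract 36 inside the bracket]
= 4(p + 6)² - 144 - 3    [perfect-square identity]
= 4(p + 6)² - 147    [combine constants]

4(p + 6)² - 147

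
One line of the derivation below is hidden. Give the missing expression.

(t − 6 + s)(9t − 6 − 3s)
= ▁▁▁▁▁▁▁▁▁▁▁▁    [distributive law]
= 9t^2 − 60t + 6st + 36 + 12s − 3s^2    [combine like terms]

Applying distributive law to the line above:

9t^2 − 6t − 3st − 54t + 36 + 18s + 9st − 6s − 3s^2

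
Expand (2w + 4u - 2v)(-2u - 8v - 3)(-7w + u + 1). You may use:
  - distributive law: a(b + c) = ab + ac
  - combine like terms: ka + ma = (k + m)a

(2w + 4u - 2v)(-2u - 8v - 3)(-7w + u + 1)
= (-4uw - 16vw - 6w - 8u² - 32uv - 12u + 4uv + 16v² + 6v)(-7w + u + 1)    [distributive law]
= (-4uw - 16vw - 6w - 8u² - 28uv - 12u + 16v² + 6v)(-7w + u + 1)    [combine like terms]
= 28uw² - 4u²w - 4uw + 112vw² - 16uvw - 16vw + 42w² - 6uw - 6w + 56u²w - 8u³ - 8u² + 196uvw - 28u²v - 28uv + 84uw - 12u² - 12u - 112v²w + 16uv² + 16v² - 42vw + 6uv + 6v    [distributive law]
= 28uw² + 52u²w + 74uw + 112vw² + 180uvw - 58vw + 42w² - 6w - 8u³ - 20u² - 28u²v - 22uv - 12u - 112v²w + 16uv² + 16v² + 6v    [combine like terms]

28uw² + 52u²w + 74uw + 112vw² + 180uvw - 58vw + 42w² - 6w - 8u³ - 20u² - 28u²v - 22uv - 12u - 112v²w + 16uv² + 16v² + 6v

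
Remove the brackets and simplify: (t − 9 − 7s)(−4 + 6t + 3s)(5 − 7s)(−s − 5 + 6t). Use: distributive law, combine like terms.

−2247st + 2530t − 1890t^2 − 2248s^2t + 1446st^2 + 180t^3 + 1680s^2t^2 − 252st^3 + 609s^3t + 1055s − 900 + 807s^2 − 623s^3 − 147s^4

(t − 9 − 7s)(−4 + 6t + 3s)(5 − 7s)(−s − 5 + 6t)
= (−4t + 6t^2 + 3st + 36 − 54t − 27s + 28s − 42st − 21s^2)(5 − 7s)(−s − 5 + 6t)    [distributive law]
= (−58t + 6t^2 − 39st + 36 + s − 21s^2)(5 − 7s)(−s − 5 + 6t)    [combine like terms]
= (−290t + 406st + 30t^2 − 42st^2 − 195st + 273s^2t + 180 − 252s + 5s − 7s^2 − 105s^2 + 147s^3)(−s − 5 + 6t)    [distributive law]
= (−290t + 211st + 30t^2 − 42st^2 + 273s^2t + 180 − 247s − 112s^2 + 147s^3)(−s − 5 + 6t)    [combine like terms]
= 290st + 1450t − 1740t^2 − 211s^2t − 1055st + 1266st^2 − 30st^2 − 150t^2 + 180t^3 + 42s^2t^2 + 210st^2 − 252st^3 − 273s^3t − 1365s^2t + 1638s^2t^2 − 180s − 900 + 1080t + 247s^2 + 1235s − 1482st + 112s^3 + 560s^2 − 672s^2t − 147s^4 − 735s^3 + 882s^3t    [distributive law]
= −2247st + 2530t − 1890t^2 − 2248s^2t + 1446st^2 + 180t^3 + 1680s^2t^2 − 252st^3 + 609s^3t + 1055s − 900 + 807s^2 − 623s^3 − 147s^4    [combine like terms]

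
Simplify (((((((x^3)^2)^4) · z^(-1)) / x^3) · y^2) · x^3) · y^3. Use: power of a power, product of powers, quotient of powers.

x^24y^5z^(-1)

(((((((x^3)^2)^4) · z^(-1)) / x^3) · y^2) · x^3) · y^3
= ((((((x^3)^8) · z^(-1)) / x^3) · y^2) · x^3) · y^3    [power of a power]
= ((((x^24 · z^(-1)) / x^3) · y^2) · x^3) · y^3    [power of a power]
= x^24y^5z^(-1)    [quotient of powers; product of powers]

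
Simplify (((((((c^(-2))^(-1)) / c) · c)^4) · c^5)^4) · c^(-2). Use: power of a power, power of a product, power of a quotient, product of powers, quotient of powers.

c^50

(((((((c^(-2))^(-1)) / c) · c)^4) · c^5)^4) · c^(-2)
= (((((((c^(-2))^(-1)) / c) · c)^4)^4) · ((c^5)^4)) · c^(-2)    [power of a product]
= ((((((c^(-2))^(-1)) / c) · c)^16) · ((c^5)^4)) · c^(-2)    [power of a power]
= ((((((c^(-2))^(-1)) / c)^16) · (c^16)) · ((c^5)^4)) · c^(-2)    [power of a product]
= ((((((c^(-2))^(-1))^16) / (c^16)) · (c^16)) · ((c^5)^4)) · c^(-2)    [power of a quotient]
= (((((c^(-2))^(-16)) / (c^16)) · (c^16)) · ((c^5)^4)) · c^(-2)    [power of a power]
= (((c^32 / (c^16)) · (c^16)) · ((c^5)^4)) · c^(-2)    [power of a power]
= ((c^16 · (c^16)) · ((c^5)^4)) · c^(-2)    [quotient of powers]
= (c^32 · ((c^5)^4)) · c^(-2)    [product of powers]
= (c^32 · c^20) · c^(-2)    [power of a power]
= c^52 · c^(-2)    [product of powers]
= c^50    [product of powers]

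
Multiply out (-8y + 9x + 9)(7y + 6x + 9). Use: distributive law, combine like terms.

(-8y + 9x + 9)(7y + 6x + 9)
= -56y² - 48xy - 72y + 63xy + 54x² + 81x + 63y + 54x + 81    [distributive law]
= -56y² + 15xy - 9y + 54x² + 135x + 81    [combine like terms]

-56y² + 15xy - 9y + 54x² + 135x + 81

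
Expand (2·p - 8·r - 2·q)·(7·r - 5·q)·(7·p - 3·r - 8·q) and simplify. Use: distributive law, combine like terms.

(2·p - 8·r - 2·q)·(7·r - 5·q)·(7·p - 3·r - 8·q)
= (14·p·r - 10·p·q - 56·r² + 40·q·r - 14·q·r + 10·q²)·(7·p - 3·r - 8·q)    [distributive law]
= (14·p·r - 10·p·q - 56·r² + 26·q·r + 10·q²)·(7·p - 3·r - 8·q)    [combine like terms]
= 98·p²·r - 42·p·r² - 112·p·q·r - 70·p²·q + 30·p·q·r + 80·p·q² - 392·p·r² + 168·r³ + 448·q·r² + 182·p·q·r - 78·q·r² - 208·q²·r + 70·p·q² - 30·q²·r - 80·q³    [distributive law]
= 98·p²·r - 434·p·r² + 100·p·q·r - 70·p²·q + 150·p·q² + 168·r³ + 370·q·r² - 238·q²·r - 80·q³    [combine like terms]

98·p²·r - 434·p·r² + 100·p·q·r - 70·p²·q + 150·p·q² + 168·r³ + 370·q·r² - 238·q²·r - 80·q³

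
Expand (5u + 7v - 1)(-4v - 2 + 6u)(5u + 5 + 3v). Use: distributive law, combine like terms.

200u²v + 12uv - 74uv² + 70u² - 70u + 150u³ - 170v² - 84v³ - 44v + 10

(5u + 7v - 1)(-4v - 2 + 6u)(5u + 5 + 3v)
= (-20uv - 10u + 30u² - 28v² - 14v + 42uv + 4v + 2 - 6u)(5u + 5 + 3v)    [distributive law]
= (22uv - 16u + 30u² - 28v² - 10v + 2)(5u + 5 + 3v)    [combine like terms]
= 110u²v + 110uv + 66uv² - 80u² - 80u - 48uv + 150u³ + 150u² + 90u²v - 140uv² - 140v² - 84v³ - 50uv - 50v - 30v² + 10u + 10 + 6v    [distributive law]
= 200u²v + 12uv - 74uv² + 70u² - 70u + 150u³ - 170v² - 84v³ - 44v + 10    [combine like terms]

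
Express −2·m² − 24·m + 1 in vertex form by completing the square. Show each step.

−2(m + 6)² + 73

−2·m² − 24·m + 1
= −2(m² + 12·m) + 1    [factor out -2 from the m-terms]
= −2(m² + 12·m + 36 − 36) + 1    [add and subtract 36 inside the bracket]
= −2(m + 6)² + 72 + 1    [perfect-square identity]
= −2(m + 6)² + 73    [combine constants]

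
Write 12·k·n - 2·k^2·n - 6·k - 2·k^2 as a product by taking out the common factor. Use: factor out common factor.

2·k(6·n - k·n - 3 - k)

12·k·n - 2·k^2·n - 6·k - 2·k^2
= 2(6·k·n - k^2·n - 3·k - k^2)    [factor out 2]
= 2·k(6·n - k·n - 3 - k)    [factor out k]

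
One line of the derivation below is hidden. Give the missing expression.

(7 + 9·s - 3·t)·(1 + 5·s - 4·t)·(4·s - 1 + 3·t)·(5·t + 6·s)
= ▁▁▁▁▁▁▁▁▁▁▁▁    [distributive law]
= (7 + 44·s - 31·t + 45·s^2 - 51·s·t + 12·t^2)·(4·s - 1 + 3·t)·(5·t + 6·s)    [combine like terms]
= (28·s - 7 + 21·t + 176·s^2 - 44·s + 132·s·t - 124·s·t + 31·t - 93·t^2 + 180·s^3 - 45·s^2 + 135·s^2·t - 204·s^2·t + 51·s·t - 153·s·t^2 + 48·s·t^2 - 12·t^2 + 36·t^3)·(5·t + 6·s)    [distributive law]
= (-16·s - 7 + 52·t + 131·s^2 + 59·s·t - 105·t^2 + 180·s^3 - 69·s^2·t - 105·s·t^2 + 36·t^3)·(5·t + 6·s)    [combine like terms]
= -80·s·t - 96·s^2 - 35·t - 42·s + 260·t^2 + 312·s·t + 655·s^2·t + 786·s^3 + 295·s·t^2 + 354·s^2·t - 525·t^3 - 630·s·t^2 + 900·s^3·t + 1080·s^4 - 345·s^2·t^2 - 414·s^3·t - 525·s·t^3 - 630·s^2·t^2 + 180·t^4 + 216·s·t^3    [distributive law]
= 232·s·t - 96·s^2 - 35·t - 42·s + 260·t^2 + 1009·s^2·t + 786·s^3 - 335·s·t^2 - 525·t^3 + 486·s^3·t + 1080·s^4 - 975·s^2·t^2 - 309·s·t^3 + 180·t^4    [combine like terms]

Applying distributive law to the line above:

(7 + 35·s - 28·t + 9·s + 45·s^2 - 36·s·t - 3·t - 15·s·t + 12·t^2)·(4·s - 1 + 3·t)·(5·t + 6·s)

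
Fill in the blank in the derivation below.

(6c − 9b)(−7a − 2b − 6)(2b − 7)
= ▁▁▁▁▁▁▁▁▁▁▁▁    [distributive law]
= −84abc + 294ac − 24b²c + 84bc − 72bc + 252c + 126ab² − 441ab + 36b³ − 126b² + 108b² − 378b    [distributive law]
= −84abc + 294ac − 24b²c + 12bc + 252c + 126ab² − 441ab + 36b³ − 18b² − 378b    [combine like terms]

After distributive law, the bracketed line is:

(−42ac − 12bc − 36c + 63ab + 18b² + 54b)(2b − 7)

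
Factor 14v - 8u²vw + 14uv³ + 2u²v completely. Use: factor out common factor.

2v(7 - 4u²w + 7uv² + u²)

14v - 8u²vw + 14uv³ + 2u²v
= 2(7v - 4u²vw + 7uv³ + u²v)    [factor out 2]
= 2v(7 - 4u²w + 7uv² + u²)    [factor out v]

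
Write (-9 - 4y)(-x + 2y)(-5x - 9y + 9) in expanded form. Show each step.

-45x^2 + 45xy + 81x + 90y^2 - 162y - 20x^2y + 4xy^2 + 72y^3

(-9 - 4y)(-x + 2y)(-5x - 9y + 9)
= (9x - 18y + 4xy - 8y^2)(-5x - 9y + 9)    [distributive law]
= -45x^2 - 81xy + 81x + 90xy + 162y^2 - 162y - 20x^2y - 36xy^2 + 36xy + 40xy^2 + 72y^3 - 72y^2    [distributive law]
= -45x^2 + 45xy + 81x + 90y^2 - 162y - 20x^2y + 4xy^2 + 72y^3    [combine like terms]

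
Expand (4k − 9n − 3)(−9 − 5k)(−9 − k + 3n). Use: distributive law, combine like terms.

(4k − 9n − 3)(−9 − 5k)(−9 − k + 3n)
= (−36k − 20k² + 81n + 45kn + 27 + 15k)(−9 − k + 3n)    [distributive law]
= (−21k − 20k² + 81n + 45kn + 27)(−9 − k + 3n)    [combine like terms]
= 189k + 21k² − 63kn + 180k² + 20k³ − 60k²n − 729n − 81kn + 243n² − 405kn − 45k²n + 135kn² − 243 − 27k + 81n    [distributive law]
= 162k + 201k² − 549kn + 20k³ − 105k²n − 648n + 243n² + 135kn² − 243    [combine like terms]

162k + 201k² − 549kn + 20k³ − 105k²n − 648n + 243n² + 135kn² − 243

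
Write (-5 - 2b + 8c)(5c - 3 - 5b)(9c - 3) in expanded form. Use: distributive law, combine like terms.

(-5 - 2b + 8c)(5c - 3 - 5b)(9c - 3)
= (-25c + 15 + 25b - 10bc + 6b + 10b^2 + 40c^2 - 24c - 40bc)(9c - 3)    [distributive law]
= (-49c + 15 + 31b - 50bc + 10b^2 + 40c^2)(9c - 3)    [combine like terms]
= -441c^2 + 147c + 135c - 45 + 279bc - 93b - 450bc^2 + 150bc + 90b^2c - 30b^2 + 360c^3 - 120c^2    [distributive law]
= -561c^2 + 282c - 45 + 429bc - 93b - 450bc^2 + 90b^2c - 30b^2 + 360c^3    [combine like terms]

-561c^2 + 282c - 45 + 429bc - 93b - 450bc^2 + 90b^2c - 30b^2 + 360c^3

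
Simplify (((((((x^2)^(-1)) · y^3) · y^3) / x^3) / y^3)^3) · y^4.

(((((((x^2)^(-1)) · y^3) · y^3) / x^3) / y^3)^3) · y^4
= (((((((x^2)^(-1)) · y^3) · y^3) / x^3)^3) / ((y^3)^3)) · y^4    [power of a quotient]
= (((((((x^2)^(-1)) · y^3) · y^3)^3) / ((x^3)^3)) / ((y^3)^3)) · y^4    [power of a quotient]
= (((((((x^2)^(-1)) · y^3)^3) · ((y^3)^3)) / ((x^3)^3)) / ((y^3)^3)) · y^4    [power of a product]
= (((((((x^2)^(-1))^3) · ((y^3)^3)) · ((y^3)^3)) / ((x^3)^3)) / ((y^3)^3)) · y^4    [power of a product]
= ((((((x^2)^(-3)) · ((y^3)^3)) · ((y^3)^3)) / ((x^3)^3)) / ((y^3)^3)) · y^4    [power of a power]
= ((((x^(-6) · ((y^3)^3)) · ((y^3)^3)) / ((x^3)^3)) / ((y^3)^3)) · y^4    [power of a power]
= ((((x^(-6) · y^9) · ((y^3)^3)) / ((x^3)^3)) / ((y^3)^3)) · y^4    [power of a power]
= ((((x^(-6) · y^9) · y^9) / ((x^3)^3)) / ((y^3)^3)) · y^4    [power of a power]
= ((((x^(-6) · y^9) · y^9) / x^9) / ((y^3)^3)) · y^4    [power of a power]
= ((((x^(-6) · y^9) · y^9) / x^9) / y^9) · y^4    [power of a power]
= x^(-15)·y^13    [quotient of powers; product of powers]

x^(-15)·y^13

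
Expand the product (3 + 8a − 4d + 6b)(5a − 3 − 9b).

−9a − 9 − 45b + 40a^2 − 42ab − 20ad + 12d + 36bd − 54b^2

(3 + 8a − 4d + 6b)(5a − 3 − 9b)
= 15a − 9 − 27b + 40a^2 − 24a − 72ab − 20ad + 12d + 36bd + 30ab − 18b − 54b^2    [distributive law]
= −9a − 9 − 45b + 40a^2 − 42ab − 20ad + 12d + 36bd − 54b^2    [combine like terms]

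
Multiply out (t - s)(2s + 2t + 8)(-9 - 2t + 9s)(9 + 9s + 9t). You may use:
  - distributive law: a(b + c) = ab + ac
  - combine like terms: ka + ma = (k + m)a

-954t² + 648st² - 342t³ + 126st³ - 36t⁴ + 198s²t² - 648t + 792st + 342s²t + 162s² - 648s³ - 126s³t - 162s⁴ + 648s

(t - s)(2s + 2t + 8)(-9 - 2t + 9s)(9 + 9s + 9t)
= (2st + 2t² + 8t - 2s² - 2st - 8s)(-9 - 2t + 9s)(9 + 9s + 9t)    [distributive law]
= (2t² + 8t - 2s² - 8s)(-9 - 2t + 9s)(9 + 9s + 9t)    [combine like terms]
= (-18t² - 4t³ + 18st² - 72t - 16t² + 72st + 18s² + 4s²t - 18s³ + 72s + 16st - 72s²)(9 + 9s + 9t)    [distributive law]
= (-34t² - 4t³ + 18st² - 72t + 88st - 54s² + 4s²t - 18s³ + 72s)(9 + 9s + 9t)    [combine like terms]
= -306t² - 306st² - 306t³ - 36t³ - 36st³ - 36t⁴ + 162st² + 162s²t² + 162st³ - 648t - 648st - 648t² + 792st + 792s²t + 792st² - 486s² - 486s³ - 486s²t + 36s²t + 36s³t + 36s²t² - 162s³ - 162s⁴ - 162s³t + 648s + 648s² + 648st    [distributive law]
= -954t² + 648st² - 342t³ + 126st³ - 36t⁴ + 198s²t² - 648t + 792st + 342s²t + 162s² - 648s³ - 126s³t - 162s⁴ + 648s    [combine like terms]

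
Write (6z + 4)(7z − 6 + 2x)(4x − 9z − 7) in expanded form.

60xz² − 378z³ − 222z² − 188xz + 272z + 48x²z − 152x + 168 + 32x²

(6z + 4)(7z − 6 + 2x)(4x − 9z − 7)
= (42z² − 36z + 12xz + 28z − 24 + 8x)(4x − 9z − 7)    [distributive law]
= (42z² − 8z + 12xz − 24 + 8x)(4x − 9z − 7)    [combine like terms]
= 168xz² − 378z³ − 294z² − 32xz + 72z² + 56z + 48x²z − 108xz² − 84xz − 96x + 216z + 168 + 32x² − 72xz − 56x    [distributive law]
= 60xz² − 378z³ − 222z² − 188xz + 272z + 48x²z − 152x + 168 + 32x²    [combine like terms]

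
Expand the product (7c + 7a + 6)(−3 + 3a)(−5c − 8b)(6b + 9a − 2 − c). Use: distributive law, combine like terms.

(7c + 7a + 6)(−3 + 3a)(−5c − 8b)(6b + 9a − 2 − c)
= (−21c + 21ac − 21a + 21a^2 − 18 + 18a)(−5c − 8b)(6b + 9a − 2 − c)    [distributive law]
= (−21c + 21ac − 3a + 21a^2 − 18)(−5c − 8b)(6b + 9a − 2 − c)    [combine like terms]
= (105c^2 + 168bc − 105ac^2 − 168abc + 15ac + 24ab − 105a^2c − 168a^2b + 90c + 144b)(6b + 9a − 2 − c)    [distributive law]
= 630bc^2 + 945ac^2 − 210c^2 − 105c^3 + 1008b^2c + 1512abc − 336bc − 168bc^2 − 630abc^2 − 945a^2c^2 + 210ac^2 + 105ac^3 − 1008ab^2c − 1512a^2bc + 336abc + 168abc^2 + 90abc + 135a^2c − 30ac − 15ac^2 + 144ab^2 + 216a^2b − 48ab − 24abc − 630a^2bc − 945a^3c + 210a^2c + 105a^2c^2 − 1008a^2b^2 − 1512a^3b + 336a^2b + 168a^2bc + 540bc + 810ac − 180c − 90c^2 + 864b^2 + 1296ab − 288b − 144bc    [distributive law]
= 462bc^2 + 1140ac^2 − 300c^2 − 105c^3 + 1008b^2c + 1914abc + 60bc − 462abc^2 − 840a^2c^2 + 105ac^3 − 1008ab^2c − 1974a^2bc + 345a^2c + 780ac + 144ab^2 + 552a^2b + 1248ab − 945a^3c − 1008a^2b^2 − 1512a^3b − 180c + 864b^2 − 288b    [combine like terms]

462bc^2 + 1140ac^2 − 300c^2 − 105c^3 + 1008b^2c + 1914abc + 60bc − 462abc^2 − 840a^2c^2 + 105ac^3 − 1008ab^2c − 1974a^2bc + 345a^2c + 780ac + 144ab^2 + 552a^2b + 1248ab − 945a^3c − 1008a^2b^2 − 1512a^3b − 180c + 864b^2 − 288b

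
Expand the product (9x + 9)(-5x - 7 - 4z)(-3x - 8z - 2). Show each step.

(9x + 9)(-5x - 7 - 4z)(-3x - 8z - 2)
= (-45x² - 63x - 36xz - 45x - 63 - 36z)(-3x - 8z - 2)    [distributive law]
= (-45x² - 108x - 36xz - 63 - 36z)(-3x - 8z - 2)    [combine like terms]
= 135x³ + 360x²z + 90x² + 324x² + 864xz + 216x + 108x²z + 288xz² + 72xz + 189x + 504z + 126 + 108xz + 288z² + 72z    [distributive law]
= 135x³ + 468x²z + 414x² + 1044xz + 405x + 288xz² + 576z + 126 + 288z²    [combine like terms]

135x³ + 468x²z + 414x² + 1044xz + 405x + 288xz² + 576z + 126 + 288z²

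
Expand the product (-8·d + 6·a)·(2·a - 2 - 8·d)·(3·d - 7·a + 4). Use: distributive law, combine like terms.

-640·a·d² + 484·a²·d - 404·a·d + 304·d² + 64·d + 192·d³ - 84·a³ + 132·a² - 48·a

(-8·d + 6·a)·(2·a - 2 - 8·d)·(3·d - 7·a + 4)
= (-16·a·d + 16·d + 64·d² + 12·a² - 12·a - 48·a·d)·(3·d - 7·a + 4)    [distributive law]
= (-64·a·d + 16·d + 64·d² + 12·a² - 12·a)·(3·d - 7·a + 4)    [combine like terms]
= -192·a·d² + 448·a²·d - 256·a·d + 48·d² - 112·a·d + 64·d + 192·d³ - 448·a·d² + 256·d² + 36·a²·d - 84·a³ + 48·a² - 36·a·d + 84·a² - 48·a    [distributive law]
= -640·a·d² + 484·a²·d - 404·a·d + 304·d² + 64·d + 192·d³ - 84·a³ + 132·a² - 48·a    [combine like terms]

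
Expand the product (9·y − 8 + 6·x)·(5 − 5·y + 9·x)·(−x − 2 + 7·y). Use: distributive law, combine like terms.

−481·x·y − 450·y + 685·y^2 + 402·x·y^2 − 315·y^3 + 327·x^2·y + 124·x + 80 − 66·x^2 − 54·x^3

(9·y − 8 + 6·x)·(5 − 5·y + 9·x)·(−x − 2 + 7·y)
= (45·y − 45·y^2 + 81·x·y − 40 + 40·y − 72·x + 30·x − 30·x·y + 54·x^2)·(−x − 2 + 7·y)    [distributive law]
= (85·y − 45·y^2 + 51·x·y − 40 − 42·x + 54·x^2)·(−x − 2 + 7·y)    [combine like terms]
= −85·x·y − 170·y + 595·y^2 + 45·x·y^2 + 90·y^2 − 315·y^3 − 51·x^2·y − 102·x·y + 357·x·y^2 + 40·x + 80 − 280·y + 42·x^2 + 84·x − 294·x·y − 54·x^3 − 108·x^2 + 378·x^2·y    [distributive law]
= −481·x·y − 450·y + 685·y^2 + 402·x·y^2 − 315·y^3 + 327·x^2·y + 124·x + 80 − 66·x^2 − 54·x^3    [combine like terms]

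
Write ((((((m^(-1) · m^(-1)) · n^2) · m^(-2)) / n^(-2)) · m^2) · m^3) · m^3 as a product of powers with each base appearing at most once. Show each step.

((((((m^(-1) · m^(-1)) · n^2) · m^(-2)) / n^(-2)) · m^2) · m^3) · m^3
= (((((m^(-2) · n^2) · m^(-2)) / n^(-2)) · m^2) · m^3) · m^3    [product of powers]
= m^4·n^4    [quotient of powers; product of powers]

m^4·n^4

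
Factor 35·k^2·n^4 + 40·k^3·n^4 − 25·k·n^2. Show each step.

35·k^2·n^4 + 40·k^3·n^4 − 25·k·n^2
= 5(7·k^2·n^4 + 8·k^3·n^4 − 5·k·n^2)    [factor out 5]
= 5·k·n^2(7·k·n^2 + 8·k^2·n^2 − 5)    [factor out k·n^2]

5·k·n^2(7·k·n^2 + 8·k^2·n^2 − 5)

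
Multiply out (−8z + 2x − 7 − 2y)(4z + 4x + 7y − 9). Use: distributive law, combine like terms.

−32z^2 − 24xz − 64yz + 44z + 8x^2 + 6xy − 46x − 31y + 63 − 14y^2

(−8z + 2x − 7 − 2y)(4z + 4x + 7y − 9)
= −32z^2 − 32xz − 56yz + 72z + 8xz + 8x^2 + 14xy − 18x − 28z − 28x − 49y + 63 − 8yz − 8xy − 14y^2 + 18y    [distributive law]
= −32z^2 − 24xz − 64yz + 44z + 8x^2 + 6xy − 46x − 31y + 63 − 14y^2    [combine like terms]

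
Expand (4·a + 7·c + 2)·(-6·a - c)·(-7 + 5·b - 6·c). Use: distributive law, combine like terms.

(4·a + 7·c + 2)·(-6·a - c)·(-7 + 5·b - 6·c)
= (-24·a² - 4·a·c - 42·a·c - 7·c² - 12·a - 2·c)·(-7 + 5·b - 6·c)    [distributive law]
= (-24·a² - 46·a·c - 7·c² - 12·a - 2·c)·(-7 + 5·b - 6·c)    [combine like terms]
= 168·a² - 120·a²·b + 144·a²·c + 322·a·c - 230·a·b·c + 276·a·c² + 49·c² - 35·b·c² + 42·c³ + 84·a - 60·a·b + 72·a·c + 14·c - 10·b·c + 12·c²    [distributive law]
= 168·a² - 120·a²·b + 144·a²·c + 394·a·c - 230·a·b·c + 276·a·c² + 61·c² - 35·b·c² + 42·c³ + 84·a - 60·a·b + 14·c - 10·b·c    [combine like terms]

168·a² - 120·a²·b + 144·a²·c + 394·a·c - 230·a·b·c + 276·a·c² + 61·c² - 35·b·c² + 42·c³ + 84·a - 60·a·b + 14·c - 10·b·c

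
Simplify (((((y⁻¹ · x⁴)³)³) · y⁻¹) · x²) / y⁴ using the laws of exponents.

(((((y⁻¹ · x⁴)³)³) · y⁻¹) · x²) / y⁴
= ((((y⁻¹ · x⁴)⁹) · y⁻¹) · x²) / y⁴    [power of a power]
= (((((y⁻¹)⁹) · ((x⁴)⁹)) · y⁻¹) · x²) / y⁴    [power of a product]
= (((y⁻⁹ · ((x⁴)⁹)) · y⁻¹) · x²) / y⁴    [power of a power]
= (((y⁻⁹ · x³⁶) · y⁻¹) · x²) / y⁴    [power of a power]
= x³⁸·y⁻¹⁴    [quotient of powers; product of powers]

x³⁸·y⁻¹⁴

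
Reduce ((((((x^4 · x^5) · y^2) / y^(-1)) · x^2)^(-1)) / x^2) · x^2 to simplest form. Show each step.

x^(-11)y^(-3)

((((((x^4 · x^5) · y^2) / y^(-1)) · x^2)^(-1)) / x^2) · x^2
= ((((((x^4 · x^5) · y^2) / y^(-1))^(-1)) · ((x^2)^(-1))) / x^2) · x^2    [power of a product]
= ((((((x^4 · x^5) · y^2)^(-1)) / ((y^(-1))^(-1))) · ((x^2)^(-1))) / x^2) · x^2    [power of a quotient]
= ((((((x^4 · x^5)^(-1)) · ((y^2)^(-1))) / ((y^(-1))^(-1))) · ((x^2)^(-1))) / x^2) · x^2    [power of a product]
= (((((((x^4)^(-1)) · ((x^5)^(-1))) · ((y^2)^(-1))) / ((y^(-1))^(-1))) · ((x^2)^(-1))) / x^2) · x^2    [power of a product]
= (((((x^(-4) · ((x^5)^(-1))) · ((y^2)^(-1))) / ((y^(-1))^(-1))) · ((x^2)^(-1))) / x^2) · x^2    [power of a power]
= (((((x^(-4) · x^(-5)) · ((y^2)^(-1))) / ((y^(-1))^(-1))) · ((x^2)^(-1))) / x^2) · x^2    [power of a power]
= ((((x^(-9) · ((y^2)^(-1))) / ((y^(-1))^(-1))) · ((x^2)^(-1))) / x^2) · x^2    [product of powers]
= ((((x^(-9) · y^(-2)) / ((y^(-1))^(-1))) · ((x^2)^(-1))) / x^2) · x^2    [power of a power]
= ((((x^(-9) · y^(-2)) / y) · ((x^2)^(-1))) / x^2) · x^2    [power of a power]
= ((((x^(-9) · y^(-2)) / y) · x^(-2)) / x^2) · x^2    [power of a power]
= x^(-11)y^(-3)    [quotient of powers; product of powers]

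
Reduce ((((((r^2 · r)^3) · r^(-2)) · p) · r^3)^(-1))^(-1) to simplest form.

p·r^10

((((((r^2 · r)^3) · r^(-2)) · p) · r^3)^(-1))^(-1)
= (((((r^2 · r)^3) · r^(-2)) · p) · r^3)^1    [power of a power]
= (((((r^2 · r)^3) · r^(-2)) · p)^1) · ((r^3)^1)    [power of a product]
= (((((r^2 · r)^3) · r^(-2))^1) · (p^1)) · ((r^3)^1)    [power of a product]
= (((((r^2 · r)^3)^1) · ((r^(-2))^1)) · (p^1)) · ((r^3)^1)    [power of a product]
= ((((r^2 · r)^3) · ((r^(-2))^1)) · (p^1)) · ((r^3)^1)    [power of a power]
= (((((r^2)^3) · (r^3)) · ((r^(-2))^1)) · (p^1)) · ((r^3)^1)    [power of a product]
= (((r^6 · (r^3)) · ((r^(-2))^1)) · (p^1)) · ((r^3)^1)    [power of a power]
= ((r^9 · ((r^(-2))^1)) · (p^1)) · ((r^3)^1)    [product of powers]
= ((r^9 · r^(-2)) · (p^1)) · ((r^3)^1)    [power of a power]
= (r^7 · (p^1)) · ((r^3)^1)    [product of powers]
= (r^7 · p) · ((r^3)^1)    [power of a power]
= (r^7 · p) · r^3    [power of a power]
= p·r^10    [product of powers]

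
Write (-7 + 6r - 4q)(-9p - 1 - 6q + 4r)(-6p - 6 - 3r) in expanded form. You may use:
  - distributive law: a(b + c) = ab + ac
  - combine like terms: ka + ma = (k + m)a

-378p² - 420p + 339pr - 42 + 183r - 492pq - 276q + 174qr - 42r² + 324p²r + 18pr² + 204pqr + 156qr² - 72r³ - 216p²q - 144pq² - 144q² - 72q²r

(-7 + 6r - 4q)(-9p - 1 - 6q + 4r)(-6p - 6 - 3r)
= (63p + 7 + 42q - 28r - 54pr - 6r - 36qr + 24r² + 36pq + 4q + 24q² - 16qr)(-6p - 6 - 3r)    [distributive law]
= (63p + 7 + 46q - 34r - 54pr - 52qr + 24r² + 36pq + 24q²)(-6p - 6 - 3r)    [combine like terms]
= -378p² - 378p - 189pr - 42p - 42 - 21r - 276pq - 276q - 138qr + 204pr + 204r + 102r² + 324p²r + 324pr + 162pr² + 312pqr + 312qr + 156qr² - 144pr² - 144r² - 72r³ - 216p²q - 216pq - 108pqr - 144pq² - 144q² - 72q²r    [distributive law]
= -378p² - 420p + 339pr - 42 + 183r - 492pq - 276q + 174qr - 42r² + 324p²r + 18pr² + 204pqr + 156qr² - 72r³ - 216p²q - 144pq² - 144q² - 72q²r    [combine like terms]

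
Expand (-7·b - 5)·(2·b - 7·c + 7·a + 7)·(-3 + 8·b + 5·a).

-430·b^2 - 112·b^3 - 462·a·b^2 + 133·b·c + 392·b^2·c + 245·a·b·c - 428·a·b - 245·a^2·b - 103·b - 105·c + 175·a·c - 70·a - 175·a^2 + 105

(-7·b - 5)·(2·b - 7·c + 7·a + 7)·(-3 + 8·b + 5·a)
= (-14·b^2 + 49·b·c - 49·a·b - 49·b - 10·b + 35·c - 35·a - 35)·(-3 + 8·b + 5·a)    [distributive law]
= (-14·b^2 + 49·b·c - 49·a·b - 59·b + 35·c - 35·a - 35)·(-3 + 8·b + 5·a)    [combine like terms]
= 42·b^2 - 112·b^3 - 70·a·b^2 - 147·b·c + 392·b^2·c + 245·a·b·c + 147·a·b - 392·a·b^2 - 245·a^2·b + 177·b - 472·b^2 - 295·a·b - 105·c + 280·b·c + 175·a·c + 105·a - 280·a·b - 175·a^2 + 105 - 280·b - 175·a    [distributive law]
= -430·b^2 - 112·b^3 - 462·a·b^2 + 133·b·c + 392·b^2·c + 245·a·b·c - 428·a·b - 245·a^2·b - 103·b - 105·c + 175·a·c - 70·a - 175·a^2 + 105    [combine like terms]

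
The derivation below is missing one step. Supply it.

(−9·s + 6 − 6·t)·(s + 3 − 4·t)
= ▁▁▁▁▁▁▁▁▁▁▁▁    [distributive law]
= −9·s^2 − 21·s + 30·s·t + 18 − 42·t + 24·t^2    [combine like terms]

After distributive law, the bracketed line is:

−9·s^2 − 27·s + 36·s·t + 6·s + 18 − 24·t − 6·s·t − 18·t + 24·t^2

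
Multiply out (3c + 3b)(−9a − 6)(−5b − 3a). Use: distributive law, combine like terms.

(3c + 3b)(−9a − 6)(−5b − 3a)
= (−27ac − 18c − 27ab − 18b)(−5b − 3a)    [distributive law]
= 135abc + 81a²c + 90bc + 54ac + 135ab² + 81a²b + 90b² + 54ab    [distributive law]

135abc + 81a²c + 90bc + 54ac + 135ab² + 81a²b + 90b² + 54ab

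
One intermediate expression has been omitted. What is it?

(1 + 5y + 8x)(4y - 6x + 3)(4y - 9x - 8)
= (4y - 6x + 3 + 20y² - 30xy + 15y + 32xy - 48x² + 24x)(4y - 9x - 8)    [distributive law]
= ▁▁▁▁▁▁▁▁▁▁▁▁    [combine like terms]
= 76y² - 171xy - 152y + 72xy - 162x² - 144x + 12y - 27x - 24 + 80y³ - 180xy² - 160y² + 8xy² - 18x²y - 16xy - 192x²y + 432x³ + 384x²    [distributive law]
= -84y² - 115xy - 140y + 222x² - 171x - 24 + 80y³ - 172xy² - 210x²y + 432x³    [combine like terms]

By combine like terms:

(19y + 18x + 3 + 20y² + 2xy - 48x²)(4y - 9x - 8)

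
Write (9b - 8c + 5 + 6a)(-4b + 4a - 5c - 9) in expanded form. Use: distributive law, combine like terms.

-36b^2 + 12ab - 13bc - 101b - 62ac + 40c^2 + 47c - 34a - 45 + 24a^2

(9b - 8c + 5 + 6a)(-4b + 4a - 5c - 9)
= -36b^2 + 36ab - 45bc - 81b + 32bc - 32ac + 40c^2 + 72c - 20b + 20a - 25c - 45 - 24ab + 24a^2 - 30ac - 54a    [distributive law]
= -36b^2 + 12ab - 13bc - 101b - 62ac + 40c^2 + 47c - 34a - 45 + 24a^2    [combine like terms]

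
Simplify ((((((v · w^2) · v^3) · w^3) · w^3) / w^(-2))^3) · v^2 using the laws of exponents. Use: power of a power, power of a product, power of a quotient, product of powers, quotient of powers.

((((((v · w^2) · v^3) · w^3) · w^3) / w^(-2))^3) · v^2
= ((((((v · w^2) · v^3) · w^3) · w^3)^3) / ((w^(-2))^3)) · v^2    [power of a quotient]
= ((((((v · w^2) · v^3) · w^3)^3) · ((w^3)^3)) / ((w^(-2))^3)) · v^2    [power of a product]
= ((((((v · w^2) · v^3)^3) · ((w^3)^3)) · ((w^3)^3)) / ((w^(-2))^3)) · v^2    [power of a product]
= ((((((v · w^2)^3) · ((v^3)^3)) · ((w^3)^3)) · ((w^3)^3)) / ((w^(-2))^3)) · v^2    [power of a product]
= ((((((v^3) · ((w^2)^3)) · ((v^3)^3)) · ((w^3)^3)) · ((w^3)^3)) / ((w^(-2))^3)) · v^2    [power of a product]
= (((((v^3 · w^6) · ((v^3)^3)) · ((w^3)^3)) · ((w^3)^3)) / ((w^(-2))^3)) · v^2    [power of a power]
= (((((v^3 · w^6) · v^9) · ((w^3)^3)) · ((w^3)^3)) / ((w^(-2))^3)) · v^2    [power of a power]
= (((((v^3 · w^6) · v^9) · w^9) · ((w^3)^3)) / ((w^(-2))^3)) · v^2    [power of a power]
= (((((v^3 · w^6) · v^9) · w^9) · w^9) / ((w^(-2))^3)) · v^2    [power of a power]
= (((((v^3 · w^6) · v^9) · w^9) · w^9) / w^(-6)) · v^2    [power of a power]
= v^14w^30    [quotient of powers; product of powers]

v^14w^30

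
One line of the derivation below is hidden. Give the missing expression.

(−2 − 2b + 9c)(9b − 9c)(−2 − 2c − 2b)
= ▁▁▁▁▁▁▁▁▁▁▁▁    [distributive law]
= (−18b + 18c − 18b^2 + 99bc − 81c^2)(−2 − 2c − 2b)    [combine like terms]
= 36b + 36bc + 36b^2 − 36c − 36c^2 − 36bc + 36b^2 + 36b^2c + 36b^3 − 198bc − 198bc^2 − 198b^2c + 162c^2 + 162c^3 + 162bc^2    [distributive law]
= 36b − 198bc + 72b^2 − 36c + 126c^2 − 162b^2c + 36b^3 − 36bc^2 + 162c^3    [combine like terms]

After distributive law, the bracketed line is:

(−18b + 18c − 18b^2 + 18bc + 81bc − 81c^2)(−2 − 2c − 2b)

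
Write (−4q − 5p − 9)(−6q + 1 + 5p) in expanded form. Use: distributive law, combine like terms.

(−4q − 5p − 9)(−6q + 1 + 5p)
= 24q^2 − 4q − 20pq + 30pq − 5p − 25p^2 + 54q − 9 − 45p    [distributive law]
= 24q^2 + 50q + 10pq − 50p − 25p^2 − 9    [combine like terms]

24q^2 + 50q + 10pq − 50p − 25p^2 − 9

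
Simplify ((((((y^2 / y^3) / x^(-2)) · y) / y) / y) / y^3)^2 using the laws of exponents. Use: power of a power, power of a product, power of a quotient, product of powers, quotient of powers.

((((((y^2 / y^3) / x^(-2)) · y) / y) / y) / y^3)^2
= ((((((y^2 / y^3) / x^(-2)) · y) / y) / y)^2) / ((y^3)^2)    [power of a quotient]
= ((((((y^2 / y^3) / x^(-2)) · y) / y)^2) / (y^2)) / ((y^3)^2)    [power of a quotient]
= ((((((y^2 / y^3) / x^(-2)) · y)^2) / (y^2)) / (y^2)) / ((y^3)^2)    [power of a quotient]
= ((((((y^2 / y^3) / x^(-2))^2) · (y^2)) / (y^2)) / (y^2)) / ((y^3)^2)    [power of a product]
= ((((((y^2 / y^3)^2) / ((x^(-2))^2)) · (y^2)) / (y^2)) / (y^2)) / ((y^3)^2)    [power of a quotient]
= (((((((y^2)^2) / ((y^3)^2)) / ((x^(-2))^2)) · (y^2)) / (y^2)) / (y^2)) / ((y^3)^2)    [power of a quotient]
= (((((y^4 / ((y^3)^2)) / ((x^(-2))^2)) · (y^2)) / (y^2)) / (y^2)) / ((y^3)^2)    [power of a power]
= (((((y^4 / y^6) / ((x^(-2))^2)) · (y^2)) / (y^2)) / (y^2)) / ((y^3)^2)    [power of a power]
= ((((y^(-2) / ((x^(-2))^2)) · (y^2)) / (y^2)) / (y^2)) / ((y^3)^2)    [quotient of powers]
= ((((y^(-2) / x^(-4)) · (y^2)) / (y^2)) / (y^2)) / ((y^3)^2)    [power of a power]
= ((((y^(-2) / x^(-4)) · y^2) / y^2) / y^2) / y^6    [power of a power]
= x^4y^(-10)    [quotient of powers; product of powers]

x^4y^(-10)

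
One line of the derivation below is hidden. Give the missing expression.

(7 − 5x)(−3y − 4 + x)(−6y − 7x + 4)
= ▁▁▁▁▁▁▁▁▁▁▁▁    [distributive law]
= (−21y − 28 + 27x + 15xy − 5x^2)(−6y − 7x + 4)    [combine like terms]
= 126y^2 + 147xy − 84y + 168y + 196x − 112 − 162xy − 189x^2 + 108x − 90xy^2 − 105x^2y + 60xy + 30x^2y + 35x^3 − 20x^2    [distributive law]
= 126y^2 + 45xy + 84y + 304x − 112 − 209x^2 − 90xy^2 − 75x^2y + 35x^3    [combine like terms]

By distributive law:

(−21y − 28 + 7x + 15xy + 20x − 5x^2)(−6y − 7x + 4)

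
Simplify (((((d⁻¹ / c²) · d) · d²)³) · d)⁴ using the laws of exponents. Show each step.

c⁻²⁴·d²⁸

(((((d⁻¹ / c²) · d) · d²)³) · d)⁴
= (((((d⁻¹ / c²) · d) · d²)³)⁴) · (d⁴)    [power of a product]
= ((((d⁻¹ / c²) · d) · d²)¹²) · (d⁴)    [power of a power]
= ((((d⁻¹ / c²) · d)¹²) · ((d²)¹²)) · (d⁴)    [power of a product]
= ((((d⁻¹ / c²)¹²) · (d¹²)) · ((d²)¹²)) · (d⁴)    [power of a product]
= (((((d⁻¹)¹²) / ((c²)¹²)) · (d¹²)) · ((d²)¹²)) · (d⁴)    [power of a quotient]
= (((d⁻¹² / ((c²)¹²)) · (d¹²)) · ((d²)¹²)) · (d⁴)    [power of a power]
= (((d⁻¹² / c²⁴) · (d¹²)) · ((d²)¹²)) · (d⁴)    [power of a power]
= (((d⁻¹² / c²⁴) · d¹²) · d²⁴) · (d⁴)    [power of a power]
= c⁻²⁴·d²⁸    [quotient of powers; product of powers]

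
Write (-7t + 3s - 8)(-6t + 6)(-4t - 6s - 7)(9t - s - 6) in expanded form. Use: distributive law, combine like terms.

-1512t⁴ - 1452st³ - 1854t³ + 1152s²t² + 1560st² + 3258t² - 1638s²t + 1200st + 2124t - 108s³t + 108s³ + 486s² - 1308s - 2016

(-7t + 3s - 8)(-6t + 6)(-4t - 6s - 7)(9t - s - 6)
= (42t² - 42t - 18st + 18s + 48t - 48)(-4t - 6s - 7)(9t - s - 6)    [distributive law]
= (42t² + 6t - 18st + 18s - 48)(-4t - 6s - 7)(9t - s - 6)    [combine like terms]
= (-168t³ - 252st² - 294t² - 24t² - 36st - 42t + 72st² + 108s²t + 126st - 72st - 108s² - 126s + 192t + 288s + 336)(9t - s - 6)    [distributive law]
= (-168t³ - 180st² - 318t² + 18st + 150t + 108s²t - 108s² + 162s + 336)(9t - s - 6)    [combine like terms]
= -1512t⁴ + 168st³ + 1008t³ - 1620st³ + 180s²t² + 1080st² - 2862t³ + 318st² + 1908t² + 162st² - 18s²t - 108st + 1350t² - 150st - 900t + 972s²t² - 108s³t - 648s²t - 972s²t + 108s³ + 648s² + 1458st - 162s² - 972s + 3024t - 336s - 2016    [distributive law]
= -1512t⁴ - 1452st³ - 1854t³ + 1152s²t² + 1560st² + 3258t² - 1638s²t + 1200st + 2124t - 108s³t + 108s³ + 486s² - 1308s - 2016    [combine like terms]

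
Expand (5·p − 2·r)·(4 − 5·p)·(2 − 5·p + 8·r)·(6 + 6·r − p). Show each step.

(5·p − 2·r)·(4 − 5·p)·(2 − 5·p + 8·r)·(6 + 6·r − p)
= (20·p − 25·p^2 − 8·r + 10·p·r)·(2 − 5·p + 8·r)·(6 + 6·r − p)    [distributive law]
= (40·p − 100·p^2 + 160·p·r − 50·p^2 + 125·p^3 − 200·p^2·r − 16·r + 40·p·r − 64·r^2 + 20·p·r − 50·p^2·r + 80·p·r^2)·(6 + 6·r − p)    [distributive law]
= (40·p − 150·p^2 + 220·p·r + 125·p^3 − 250·p^2·r − 16·r − 64·r^2 + 80·p·r^2)·(6 + 6·r − p)    [combine like terms]
= 240·p + 240·p·r − 40·p^2 − 900·p^2 − 900·p^2·r + 150·p^3 + 1320·p·r + 1320·p·r^2 − 220·p^2·r + 750·p^3 + 750·p^3·r − 125·p^4 − 1500·p^2·r − 1500·p^2·r^2 + 250·p^3·r − 96·r − 96·r^2 + 16·p·r − 384·r^2 − 384·r^3 + 64·p·r^2 + 480·p·r^2 + 480·p·r^3 − 80·p^2·r^2    [distributive law]
= 240·p + 1576·p·r − 940·p^2 − 2620·p^2·r + 900·p^3 + 1864·p·r^2 + 1000·p^3·r − 125·p^4 − 1580·p^2·r^2 − 96·r − 480·r^2 − 384·r^3 + 480·p·r^3    [combine like terms]

240·p + 1576·p·r − 940·p^2 − 2620·p^2·r + 900·p^3 + 1864·p·r^2 + 1000·p^3·r − 125·p^4 − 1580·p^2·r^2 − 96·r − 480·r^2 − 384·r^3 + 480·p·r^3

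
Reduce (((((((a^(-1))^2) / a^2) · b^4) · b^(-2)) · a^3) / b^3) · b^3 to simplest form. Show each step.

a^(-1)·b^2

(((((((a^(-1))^2) / a^2) · b^4) · b^(-2)) · a^3) / b^3) · b^3
= (((((a^(-2) / a^2) · b^4) · b^(-2)) · a^3) / b^3) · b^3    [power of a power]
= ((((a^(-4) · b^4) · b^(-2)) · a^3) / b^3) · b^3    [quotient of powers]
= a^(-1)·b^2    [quotient of powers; product of powers]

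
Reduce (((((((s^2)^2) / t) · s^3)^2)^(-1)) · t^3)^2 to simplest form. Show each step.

s^(-28)t^10

(((((((s^2)^2) / t) · s^3)^2)^(-1)) · t^3)^2
= (((((((s^2)^2) / t) · s^3)^2)^(-1))^2) · ((t^3)^2)    [power of a product]
= ((((((s^2)^2) / t) · s^3)^2)^(-2)) · ((t^3)^2)    [power of a power]
= (((((s^2)^2) / t) · s^3)^(-4)) · ((t^3)^2)    [power of a power]
= (((((s^2)^2) / t)^(-4)) · ((s^3)^(-4))) · ((t^3)^2)    [power of a product]
= (((((s^2)^2)^(-4)) / (t^(-4))) · ((s^3)^(-4))) · ((t^3)^2)    [power of a quotient]
= ((((s^2)^(-8)) / (t^(-4))) · ((s^3)^(-4))) · ((t^3)^2)    [power of a power]
= ((s^(-16) / (t^(-4))) · ((s^3)^(-4))) · ((t^3)^2)    [power of a power]
= ((s^(-16) / t^(-4)) · s^(-12)) · ((t^3)^2)    [power of a power]
= ((s^(-16) / t^(-4)) · s^(-12)) · t^6    [power of a power]
= s^(-28)t^10    [quotient of powers; product of powers]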